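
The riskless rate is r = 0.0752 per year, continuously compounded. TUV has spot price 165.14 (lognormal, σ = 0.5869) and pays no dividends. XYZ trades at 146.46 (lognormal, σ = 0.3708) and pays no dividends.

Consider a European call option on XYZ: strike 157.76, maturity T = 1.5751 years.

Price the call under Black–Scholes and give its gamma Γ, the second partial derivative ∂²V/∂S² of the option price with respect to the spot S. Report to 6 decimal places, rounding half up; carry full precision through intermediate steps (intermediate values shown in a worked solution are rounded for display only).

price = 29.643182
Γ = 0.005548

σ√T = 0.3708·√1.5751 = 0.465365
d₁ = (ln(S/K) + (r+σ²/2)T) / (σ√T) = (ln(146.46/157.76) + (0.0752+0.3708²/2)·1.5751) / 0.465365 = (-0.074323 + 0.226730) / 0.465365 = 0.327501
d₂ = d₁ − σ√T = 0.327501 − 0.465365 = -0.137865
e^{−rT} = 0.888298
N(d₁) = 0.628355,  N(d₂) = 0.445174
Call price V = S·N(d₁) − K·e^{−rT}·N(d₂) = 92.028922 − 62.385739 = 29.643182
φ(d₁) = (1/√(2π))·e^{−d₁²/2} = 0.378111
Γ = φ(d₁) / (S·σ·√T) = 0.005548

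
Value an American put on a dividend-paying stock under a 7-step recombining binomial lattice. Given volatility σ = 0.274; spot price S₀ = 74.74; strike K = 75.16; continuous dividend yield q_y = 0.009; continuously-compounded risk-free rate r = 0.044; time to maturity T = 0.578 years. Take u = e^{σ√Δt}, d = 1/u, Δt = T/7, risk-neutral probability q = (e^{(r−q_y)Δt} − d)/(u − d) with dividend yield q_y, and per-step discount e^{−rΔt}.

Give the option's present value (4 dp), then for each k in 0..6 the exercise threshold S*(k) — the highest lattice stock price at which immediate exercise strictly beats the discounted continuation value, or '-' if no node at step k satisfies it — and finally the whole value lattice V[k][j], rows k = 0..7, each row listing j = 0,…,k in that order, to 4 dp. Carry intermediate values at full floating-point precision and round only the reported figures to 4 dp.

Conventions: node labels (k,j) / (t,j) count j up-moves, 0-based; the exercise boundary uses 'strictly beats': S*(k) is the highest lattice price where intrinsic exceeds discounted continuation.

price = 5.9561
boundary = - - - 59.0162 54.5478 59.0162 63.8506
tree:
5.9561
8.6033 3.3383
12.0165 5.2350 1.4561
16.1438 7.9552 2.5386 0.3784
20.6122 11.6203 4.3288 0.7576 0.0000
24.7423 16.1438 7.1577 1.5167 0.0000 0.0000
28.5597 20.6122 11.3094 3.0364 0.0000 0.0000 0.0000
32.0880 24.7423 16.1438 6.0789 0.0000 0.0000 0.0000 0.0000

Δt=0.08257  u=1.08192  d=0.92429  q=0.49869  discount=0.99637
step 7 (expiry): payoffs max(K−S,0) = 32.0880 24.7423 16.1438 6.0789 0.0000 0.0000 0.0000 0.0000
step 6: (k=6,j=0): S=46.6003, K−S=28.5597, hold=28.3217 ⇒ V=28.5597 exercise | (k=6,j=1): S=54.5478, K−S=20.6122, hold=20.3802 ⇒ V=20.6122 exercise | (k=6,j=2): S=63.8506, K−S=11.3094, hold=11.0842 ⇒ V=11.3094 exercise | (k=6,j=3): S=74.7400, K−S=0.4200, hold=3.0364 ⇒ V=3.0364 continue | (k=6,j=4): S=87.4865, K−S=0.0000, hold=0.0000 ⇒ V=0.0000 continue | (k=6,j=5): S=102.4069, K−S=0.0000, hold=0.0000 ⇒ V=0.0000 continue | (k=6,j=6): S=119.8718, K−S=0.0000, hold=0.0000 ⇒ V=0.0000 continue  boundary S*=63.8506
step 5: (k=5,j=0): S=50.4177, K−S=24.7423, hold=24.5072 ⇒ V=24.7423 exercise | (k=5,j=1): S=59.0162, K−S=16.1438, hold=15.9151 ⇒ V=16.1438 exercise | (k=5,j=2): S=69.0811, K−S=6.0789, hold=7.1577 ⇒ V=7.1577 continue | (k=5,j=3): S=80.8625, K−S=0.0000, hold=1.5167 ⇒ V=1.5167 continue | (k=5,j=4): S=94.6531, K−S=0.0000, hold=0.0000 ⇒ V=0.0000 continue | (k=5,j=5): S=110.7957, K−S=0.0000, hold=0.0000 ⇒ V=0.0000 continue  boundary S*=59.0162
step 4: (k=4,j=0): S=54.5478, K−S=20.6122, hold=20.3802 ⇒ V=20.6122 exercise | (k=4,j=1): S=63.8506, K−S=11.3094, hold=11.6203 ⇒ V=11.6203 continue | (k=4,j=2): S=74.7400, K−S=0.4200, hold=4.3288 ⇒ V=4.3288 continue | (k=4,j=3): S=87.4865, K−S=0.0000, hold=0.7576 ⇒ V=0.7576 continue | (k=4,j=4): S=102.4069, K−S=0.0000, hold=0.0000 ⇒ V=0.0000 continue  boundary S*=54.5478
step 3: (k=3,j=0): S=59.0162, K−S=16.1438, hold=16.0696 ⇒ V=16.1438 exercise | (k=3,j=1): S=69.0811, K−S=6.0789, hold=7.9552 ⇒ V=7.9552 continue | (k=3,j=2): S=80.8625, K−S=0.0000, hold=2.5386 ⇒ V=2.5386 continue | (k=3,j=3): S=94.6531, K−S=0.0000, hold=0.3784 ⇒ V=0.3784 continue  boundary S*=59.0162
step 2: (k=2,j=0): S=63.8506, K−S=11.3094, hold=12.0165 ⇒ V=12.0165 continue | (k=2,j=1): S=74.7400, K−S=0.4200, hold=5.2350 ⇒ V=5.2350 continue | (k=2,j=2): S=87.4865, K−S=0.0000, hold=1.4561 ⇒ V=1.4561 continue  boundary S*=-
step 1: (k=1,j=0): S=69.0811, K−S=6.0789, hold=8.6033 ⇒ V=8.6033 continue | (k=1,j=1): S=80.8625, K−S=0.0000, hold=3.3383 ⇒ V=3.3383 continue  boundary S*=-
step 0: (k=0,j=0): S=74.7400, K−S=0.4200, hold=5.9561 ⇒ V=5.9561 continue  boundary S*=-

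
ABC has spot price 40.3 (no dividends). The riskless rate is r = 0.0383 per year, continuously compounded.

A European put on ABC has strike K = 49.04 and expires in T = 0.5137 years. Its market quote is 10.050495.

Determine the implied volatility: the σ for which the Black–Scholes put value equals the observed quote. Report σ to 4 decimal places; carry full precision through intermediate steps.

At σ = 0.4196 the Black–Scholes value reproduces the quote:
σ√T = 0.4196·√0.5137 = 0.300739
d₁ = (ln(S/K) + (r+σ²/2)T) / (σ√T) = (ln(40.3/49.04) + (0.0383+0.4196²/2)·0.5137) / 0.300739 = (-0.196285 + 0.064897) / 0.300739 = -0.436883
d₂ = d₁ − σ√T = -0.436883 − 0.300739 = -0.737623
e^{−rT} = 0.980518
N(−d₁) = 0.668902,  N(−d₂) = 0.769628
V = K·e^{−rT}·N(−d₂) − S·N(−d₁) = 37.007247 − 26.956752 = 10.050495 (matching the quote); vega is positive throughout, so no other σ reproduces this price

sigma = 0.4196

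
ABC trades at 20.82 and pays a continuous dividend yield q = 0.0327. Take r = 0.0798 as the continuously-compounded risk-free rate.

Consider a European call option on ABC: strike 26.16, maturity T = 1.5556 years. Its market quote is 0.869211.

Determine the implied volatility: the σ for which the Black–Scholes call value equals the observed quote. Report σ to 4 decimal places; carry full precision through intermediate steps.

At σ = 0.2005 the Black–Scholes value reproduces the quote:
σ√T = 0.2005·√1.5556 = 0.250071
d₁ = (ln(S/K) + (r−q+σ²/2)T) / (σ√T) = (ln(20.82/26.16) + (0.0798−0.0327+0.2005²/2)·1.5556) / 0.250071 = (-0.228317 + 0.104537) / 0.250071 = -0.494983
d₂ = d₁ − σ√T = -0.494983 − 0.250071 = -0.745054
e^{−rT} = 0.883259
e^{−qT} = 0.950404
N(d₁) = 0.310306,  N(d₂) = 0.228119
V = S·e^{−qT}·N(d₁) − K·e^{−rT}·N(d₂) = 6.140152 − 5.270941 = 0.869211 (matching the quote); vega is positive throughout, so no other σ reproduces this price

sigma = 0.2005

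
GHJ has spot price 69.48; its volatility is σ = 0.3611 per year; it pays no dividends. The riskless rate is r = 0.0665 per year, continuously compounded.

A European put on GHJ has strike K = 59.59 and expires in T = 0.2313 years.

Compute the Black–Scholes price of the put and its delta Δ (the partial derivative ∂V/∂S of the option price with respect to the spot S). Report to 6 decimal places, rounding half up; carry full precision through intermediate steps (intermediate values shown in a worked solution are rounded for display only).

price = 0.970540
Δ = -0.144669

σ√T = 0.3611·√0.2313 = 0.173666
d₁ = (ln(S/K) + (r+σ²/2)T) / (σ√T) = (ln(69.48/59.59) + (0.0665+0.3611²/2)·0.2313) / 0.173666 = (0.153551 + 0.030461) / 0.173666 = 1.059576
d₂ = d₁ − σ√T = 1.059576 − 0.173666 = 0.885910
e^{−rT} = 0.984736
N(−d₁) = 0.144669,  N(−d₂) = 0.187833
Put price V = K·e^{−rT}·N(−d₂) − S·N(−d₁) = 11.022121 − 10.051581 = 0.970540
Δ = −N(−d₁) = -0.144669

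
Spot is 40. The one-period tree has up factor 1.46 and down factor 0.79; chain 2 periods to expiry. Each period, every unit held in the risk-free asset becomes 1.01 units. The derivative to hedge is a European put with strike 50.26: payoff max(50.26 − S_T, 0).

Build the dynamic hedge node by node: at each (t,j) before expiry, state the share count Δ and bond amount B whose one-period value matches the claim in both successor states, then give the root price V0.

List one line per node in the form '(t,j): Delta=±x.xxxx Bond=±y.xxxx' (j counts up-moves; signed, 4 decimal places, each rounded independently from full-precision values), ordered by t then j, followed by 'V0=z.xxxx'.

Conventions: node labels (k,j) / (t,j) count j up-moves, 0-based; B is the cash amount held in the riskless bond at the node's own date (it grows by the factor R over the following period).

Under the risk-neutral measure, an up-move has probability p* = (R−d)/(u−d) = 0.3284 and values discount at R = 1.01.
Expiry values: V(2,0)=25.2960, V(2,1)=4.1240, V(2,2)=0.0000
Node (1,0) S=31.6000: V=(p*·4.1240+(1−p*)·25.2960)/1.01=18.1624; Δ=(4.1240−25.2960)/(46.1360−24.9640)=-1.0000; B=V−Δ·S=49.7624
Node (1,1) S=58.4000: V=(p*·0.0000+(1−p*)·4.1240)/1.01=2.7424; Δ=(0.0000−4.1240)/(85.2640−46.1360)=-0.1054; B=V−Δ·S=8.8977
Node (0,0) S=40.0000: V=(p*·2.7424+(1−p*)·18.1624)/1.01=12.9694; Δ=(2.7424−18.1624)/(58.4000−31.6000)=-0.5754; B=V−Δ·S=35.9843
Check: Δ(0,0)·S0 + B(0,0) = 12.9694 = V0.

(0,0): Delta=-0.5754 Bond=35.9843
(1,0): Delta=-1.0000 Bond=49.7624
(1,1): Delta=-0.1054 Bond=8.8977
V0=12.9694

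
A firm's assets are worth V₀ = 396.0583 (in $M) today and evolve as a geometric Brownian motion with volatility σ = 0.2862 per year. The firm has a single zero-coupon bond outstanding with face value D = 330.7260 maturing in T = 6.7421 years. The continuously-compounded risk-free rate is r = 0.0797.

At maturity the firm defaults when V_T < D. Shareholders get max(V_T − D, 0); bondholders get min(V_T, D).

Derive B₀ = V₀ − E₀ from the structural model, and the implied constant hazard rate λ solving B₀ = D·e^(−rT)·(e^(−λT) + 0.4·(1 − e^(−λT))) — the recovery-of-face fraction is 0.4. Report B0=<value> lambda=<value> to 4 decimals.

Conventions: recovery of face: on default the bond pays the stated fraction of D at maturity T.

With assets at 396.0583 and a single debt payment of 330.7260 at 6.7421 years:
d₁ = [ln(V₀/D) + (r + σ²/2)T] / (σ√T)
   = [ln(396.0583/330.7260) + (0.0797 + 0.5·0.2862²)·6.7421] / (0.2862·√6.7421)
   = [0.180271 + 0.813470] / 0.743134 = 1.337229
d₂ = d₁ − σ√T = 1.337229 − 0.743134 = 0.594095
N(d₁) = 0.909426,  N(d₂) = 0.723776,  e^(−rT) = 0.584297
E₀ = V₀·N(d₁) − D·e^(−rT)·N(d₂)
   = 396.0583·0.909426 − 330.7260·0.584297·0.723776 = 220.321659
B₀ = V₀ − E₀ = 396.0583 − 220.321659 = 175.736641
e^(−λT) = (B₀·e^(rT)/D − 0.4)/(1 − 0.4) = (175.7366·1.711458/330.7260 − 0.4)/0.6 = 0.84901766
λ = −ln(0.84901766)/6.7421 = 0.024277

B0=175.7366 lambda=0.0243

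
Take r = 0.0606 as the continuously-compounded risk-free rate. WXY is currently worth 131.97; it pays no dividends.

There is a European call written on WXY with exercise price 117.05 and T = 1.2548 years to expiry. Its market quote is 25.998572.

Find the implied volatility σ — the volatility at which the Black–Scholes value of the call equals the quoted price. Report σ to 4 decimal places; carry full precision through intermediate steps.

sigma = 0.1916

At σ = 0.1916 the Black–Scholes value reproduces the quote:
σ√T = 0.1916·√1.2548 = 0.214626
d₁ = (ln(S/K) + (r+σ²/2)T) / (σ√T) = (ln(131.97/117.05) + (0.0606+0.1916²/2)·1.2548) / 0.214626 = (0.119973 + 0.099073) / 0.214626 = 1.020595
d₂ = d₁ − σ√T = 1.020595 − 0.214626 = 0.805969
e^{−rT} = 0.926778
N(d₁) = 0.846277,  N(d₂) = 0.789870
V = S·N(d₁) − K·e^{−rT}·N(d₂) = 111.683163 − 85.684591 = 25.998572 (the quoted price), and the Black–Scholes price is strictly increasing in σ, so σ is unique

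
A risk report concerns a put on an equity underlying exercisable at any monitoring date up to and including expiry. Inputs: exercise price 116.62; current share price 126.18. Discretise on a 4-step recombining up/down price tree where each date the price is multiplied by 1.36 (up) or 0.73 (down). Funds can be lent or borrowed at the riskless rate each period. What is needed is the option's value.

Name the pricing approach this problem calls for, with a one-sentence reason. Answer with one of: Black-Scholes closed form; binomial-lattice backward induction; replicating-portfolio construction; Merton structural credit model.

framework: binomial-lattice backward induction

Key observation: the put (strike 116.62 on spot 126.18) is American-style on a 4-step discrete price model, so the early-exercise decision at every node requires stepwise backward valuation — a closed form cannot price the exercise right.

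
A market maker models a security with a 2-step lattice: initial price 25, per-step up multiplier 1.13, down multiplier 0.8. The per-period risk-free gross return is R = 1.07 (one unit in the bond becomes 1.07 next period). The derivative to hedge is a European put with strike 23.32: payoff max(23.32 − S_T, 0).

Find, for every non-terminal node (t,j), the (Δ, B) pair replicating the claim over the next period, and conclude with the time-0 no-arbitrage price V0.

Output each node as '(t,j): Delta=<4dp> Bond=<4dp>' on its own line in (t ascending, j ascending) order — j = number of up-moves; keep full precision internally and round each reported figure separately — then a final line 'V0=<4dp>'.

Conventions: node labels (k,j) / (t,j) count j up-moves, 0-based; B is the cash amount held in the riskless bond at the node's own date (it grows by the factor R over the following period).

Arbitrage-free pricing uses the up-move probability p* = (R−d)/(u−d) = 0.8182, discounting each step at R = 1.07.
Terminal payoffs: V(2,0)=7.3200, V(2,1)=0.7200, V(2,2)=0.0000
(1,0): S=20.0000. Δ = (V_up−V_dn)/(S_up−S_dn) = (0.7200−7.3200)/(22.6000−16.0000) = -1.0000. V = [p*·0.7200 + (1−p*)·7.3200]/1.07 = 1.7944. B = V − Δ·S = 21.7944.
(1,1): S=28.2500. Δ = (V_up−V_dn)/(S_up−S_dn) = (0.0000−0.7200)/(31.9225−22.6000) = -0.0772. V = [p*·0.0000 + (1−p*)·0.7200]/1.07 = 0.1223. B = V − Δ·S = 2.3042.
(0,0): S=25.0000. Δ = (V_up−V_dn)/(S_up−S_dn) = (0.1223−1.7944)/(28.2500−20.0000) = -0.2027. V = [p*·0.1223 + (1−p*)·1.7944]/1.07 = 0.3985. B = V − Δ·S = 5.4653.
As a check, the time-0 holding Δ(0,0)·S0 + B(0,0) comes to 0.3985 — exactly V0.

(0,0): Delta=-0.2027 Bond=5.4653
(1,0): Delta=-1.0000 Bond=21.7944
(1,1): Delta=-0.0772 Bond=2.3042
V0=0.3985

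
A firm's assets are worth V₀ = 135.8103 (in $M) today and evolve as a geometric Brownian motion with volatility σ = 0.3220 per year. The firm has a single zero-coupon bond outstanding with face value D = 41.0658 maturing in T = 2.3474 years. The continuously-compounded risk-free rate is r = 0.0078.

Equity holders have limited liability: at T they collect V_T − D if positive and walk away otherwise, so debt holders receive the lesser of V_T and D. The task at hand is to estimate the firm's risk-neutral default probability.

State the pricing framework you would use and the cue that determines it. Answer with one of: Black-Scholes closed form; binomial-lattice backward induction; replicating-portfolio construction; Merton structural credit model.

Key observation: a levered firm with one bullet debt due at 2.3474 years is the canonical structural-credit setup: equity is a call on the firm's assets struck at the face value.

framework: Merton structural credit model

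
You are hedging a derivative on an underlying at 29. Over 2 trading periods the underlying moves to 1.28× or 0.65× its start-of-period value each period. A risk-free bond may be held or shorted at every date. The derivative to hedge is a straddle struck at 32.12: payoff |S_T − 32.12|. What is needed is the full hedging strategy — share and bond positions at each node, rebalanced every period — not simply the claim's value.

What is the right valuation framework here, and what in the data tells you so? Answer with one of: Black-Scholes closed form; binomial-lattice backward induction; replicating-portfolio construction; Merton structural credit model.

Key observation: a price alone would not answer the question — the per-node share/bond construction on the spot-29, 1.28/0.65 tree is required, and only the replicating-portfolio method yields it.

framework: replicating-portfolio construction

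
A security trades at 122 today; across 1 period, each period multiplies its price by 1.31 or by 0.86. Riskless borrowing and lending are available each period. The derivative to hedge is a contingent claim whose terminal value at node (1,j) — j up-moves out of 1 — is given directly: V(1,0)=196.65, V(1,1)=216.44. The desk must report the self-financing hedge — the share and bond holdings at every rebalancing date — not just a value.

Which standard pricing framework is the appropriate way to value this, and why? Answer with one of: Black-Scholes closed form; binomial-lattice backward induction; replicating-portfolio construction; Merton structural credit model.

Key observation: the mandate to exhibit the hedge at every date and state singles out the replicating-portfolio construction on the 1-period tree with factors 1.31 and 0.86 from 122.

framework: replicating-portfolio construction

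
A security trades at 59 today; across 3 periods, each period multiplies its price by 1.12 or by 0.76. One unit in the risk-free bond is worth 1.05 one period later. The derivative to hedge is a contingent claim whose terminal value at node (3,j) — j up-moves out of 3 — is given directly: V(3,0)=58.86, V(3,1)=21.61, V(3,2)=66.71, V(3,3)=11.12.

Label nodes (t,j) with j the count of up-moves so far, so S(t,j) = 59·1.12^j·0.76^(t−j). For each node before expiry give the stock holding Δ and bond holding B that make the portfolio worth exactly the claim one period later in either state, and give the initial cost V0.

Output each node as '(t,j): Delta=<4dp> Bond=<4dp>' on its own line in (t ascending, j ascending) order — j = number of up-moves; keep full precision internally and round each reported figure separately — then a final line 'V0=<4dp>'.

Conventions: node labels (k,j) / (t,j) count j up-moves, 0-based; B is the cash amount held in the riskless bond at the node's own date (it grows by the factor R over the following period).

(0,0): Delta=-0.9973 Bond=87.7538
(1,0): Delta=1.7161 Bond=-29.5273
(1,1): Delta=-1.4417 Bond=121.5098
(2,0): Delta=-3.0363 Bond=130.9513
(2,1): Delta=2.4945 Bond=-70.0963
(2,2): Delta=-2.0864 Bond=175.3016
V0=28.9146

Under the risk-neutral measure, an up-move has probability p* = (R−d)/(u−d) = 0.8056 and values discount at R = 1.05.
At maturity the claim pays: V(3,0)=58.8600, V(3,1)=21.6100, V(3,2)=66.7100, V(3,3)=11.1200
Node (2,0) S=34.0784: V=(p*·21.6100+(1−p*)·58.8600)/1.05=27.4791; Δ=(21.6100−58.8600)/(38.1678−25.8996)=-3.0363; B=V−Δ·S=130.9513
Node (2,1) S=50.2208: V=(p*·66.7100+(1−p*)·21.6100)/1.05=55.1815; Δ=(66.7100−21.6100)/(56.2473−38.1678)=2.4945; B=V−Δ·S=-70.0963
Node (2,2) S=74.0096: V=(p*·11.1200+(1−p*)·66.7100)/1.05=20.8849; Δ=(11.1200−66.7100)/(82.8908−56.2473)=-2.0864; B=V−Δ·S=175.3016
Node (1,0) S=44.8400: V=(p*·55.1815+(1−p*)·27.4791)/1.05=47.4237; Δ=(55.1815−27.4791)/(50.2208−34.0784)=1.7161; B=V−Δ·S=-29.5273
Node (1,1) S=66.0800: V=(p*·20.8849+(1−p*)·55.1815)/1.05=26.2416; Δ=(20.8849−55.1815)/(74.0096−50.2208)=-1.4417; B=V−Δ·S=121.5098
Node (0,0) S=59.0000: V=(p*·26.2416+(1−p*)·47.4237)/1.05=28.9146; Δ=(26.2416−47.4237)/(66.0800−44.8400)=-0.9973; B=V−Δ·S=87.7538
Verification: the root portfolio costs Δ(0,0)·S0 + B(0,0) = 28.9146, matching V0.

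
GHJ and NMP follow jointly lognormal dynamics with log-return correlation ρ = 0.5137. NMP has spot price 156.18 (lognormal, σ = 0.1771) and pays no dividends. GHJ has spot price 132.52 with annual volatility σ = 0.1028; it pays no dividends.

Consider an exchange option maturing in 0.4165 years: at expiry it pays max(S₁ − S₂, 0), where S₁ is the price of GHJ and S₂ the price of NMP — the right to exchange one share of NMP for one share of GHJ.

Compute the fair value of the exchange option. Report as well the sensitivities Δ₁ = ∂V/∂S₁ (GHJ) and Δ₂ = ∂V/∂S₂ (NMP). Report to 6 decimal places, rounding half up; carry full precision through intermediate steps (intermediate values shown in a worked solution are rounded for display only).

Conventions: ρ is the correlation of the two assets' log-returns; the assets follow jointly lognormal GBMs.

σ_eff = √(σ₁² + σ₂² − 2ρσ₁σ₂) = √(0.1028² + 0.1771² − 2·0.5137·0.1028·0.1771) = 0.152406
d₁ = (ln(S₁/S₂) + (q₂ − q₁ + σ_eff²/2)T) / (σ_eff√T) = (ln(132.52/156.18) + (0.0 − 0.0 + 0.011614)·0.4165) / 0.098358 = -1.621004
d₂ = d₁ − σ_eff√T = -1.621004 − 0.098358 = -1.719362
N(d₁) = 0.052508,  N(d₂) = 0.042774
V = S₁·e^{−q₁T}·N(d₁) − S₂·e^{−q₂T}·N(d₂) = 6.958409 − 6.680480 = 0.277929
Key observation: no risk-free rate is needed — with the second asset as numeraire the exchange option is a call on the ratio S₁/S₂, and r cancels out of the value.
Δ₁ = e^{−q₁T}·N(d₁) = 0.052508;  Δ₂ = −e^{−q₂T}·N(d₂) = -0.042774

exchange price = 0.277929
Δ1 = 0.052508
Δ2 = -0.042774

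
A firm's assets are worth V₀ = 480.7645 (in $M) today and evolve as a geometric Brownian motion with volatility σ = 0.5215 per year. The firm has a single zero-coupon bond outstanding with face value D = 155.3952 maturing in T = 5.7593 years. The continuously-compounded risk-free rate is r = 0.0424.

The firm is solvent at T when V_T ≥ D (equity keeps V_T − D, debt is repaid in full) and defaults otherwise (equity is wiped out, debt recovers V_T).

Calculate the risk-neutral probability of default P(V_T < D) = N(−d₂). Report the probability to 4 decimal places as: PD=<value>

Equity is a call on the firm's assets struck at D = 155.3952:
d₁ = [ln(V₀/D) + (r + σ²/2)T] / (σ√T)
   = [ln(480.7645/155.3952) + (0.0424 + 0.5·0.5215²)·5.7593] / (0.5215·√5.7593)
   = [1.129406 + 1.027350] / 1.251524 = 1.723304
d₂ = d₁ − σ√T = 1.723304 − 1.251524 = 0.471780
risk-neutral PD = N(−d₂) = N(-0.471780) = 0.318542

PD=0.3185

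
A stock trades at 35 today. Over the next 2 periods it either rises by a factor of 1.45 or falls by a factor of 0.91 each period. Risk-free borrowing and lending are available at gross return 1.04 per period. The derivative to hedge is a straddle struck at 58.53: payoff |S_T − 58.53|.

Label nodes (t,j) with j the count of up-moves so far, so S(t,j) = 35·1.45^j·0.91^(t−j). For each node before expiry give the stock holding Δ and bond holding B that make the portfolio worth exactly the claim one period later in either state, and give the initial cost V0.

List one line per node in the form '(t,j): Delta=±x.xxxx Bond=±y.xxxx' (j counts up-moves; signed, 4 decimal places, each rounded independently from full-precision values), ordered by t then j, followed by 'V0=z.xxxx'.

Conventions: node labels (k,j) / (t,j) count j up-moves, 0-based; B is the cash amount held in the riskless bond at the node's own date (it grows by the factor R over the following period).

Arbitrage-free pricing uses the up-move probability p* = (R−d)/(u−d) = 0.2407, discounting each step at R = 1.04.
Payoffs at expiry: V(2,0)=29.5465, V(2,1)=12.3475, V(2,2)=15.0575
(1,0): S=31.8500. Δ = (V_up−V_dn)/(S_up−S_dn) = (12.3475−29.5465)/(46.1825−28.9835) = -1.0000. V = [p*·12.3475 + (1−p*)·29.5465]/1.04 = 24.4288. B = V − Δ·S = 56.2788.
(1,1): S=50.7500. Δ = (V_up−V_dn)/(S_up−S_dn) = (15.0575−12.3475)/(73.5875−46.1825) = 0.0989. V = [p*·15.0575 + (1−p*)·12.3475]/1.04 = 12.4999. B = V − Δ·S = 7.4814.
(0,0): S=35.0000. Δ = (V_up−V_dn)/(S_up−S_dn) = (12.4999−24.4288)/(50.7500−31.8500) = -0.6312. V = [p*·12.4999 + (1−p*)·24.4288]/1.04 = 20.7279. B = V − Δ·S = 42.8186.
Verification: the root portfolio costs Δ(0,0)·S0 + B(0,0) = 20.7279, matching V0.

(0,0): Delta=-0.6312 Bond=42.8186
(1,0): Delta=-1.0000 Bond=56.2788
(1,1): Delta=0.0989 Bond=7.4814
V0=20.7279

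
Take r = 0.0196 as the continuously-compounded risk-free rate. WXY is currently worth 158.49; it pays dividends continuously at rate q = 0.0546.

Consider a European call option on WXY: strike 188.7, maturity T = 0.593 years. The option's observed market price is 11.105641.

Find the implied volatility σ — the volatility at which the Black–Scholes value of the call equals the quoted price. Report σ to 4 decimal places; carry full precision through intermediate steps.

sigma = 0.4659

At σ = 0.4659 the Black–Scholes value reproduces the quote:
σ√T = 0.4659·√0.593 = 0.358773
d₁ = (ln(S/K) + (r−q+σ²/2)T) / (σ√T) = (ln(158.49/188.7) + (0.0196−0.0546+0.4659²/2)·0.593) / 0.358773 = (-0.174467 + 0.043604) / 0.358773 = -0.364751
d₂ = d₁ − σ√T = -0.364751 − 0.358773 = -0.723524
e^{−rT} = 0.988444
e^{−qT} = 0.968141
N(d₁) = 0.357649,  N(d₂) = 0.234679
V = S·e^{−qT}·N(d₁) − K·e^{−rT}·N(d₂) = 54.877844 − 43.772202 = 11.105641 (the quoted price), and the Black–Scholes price is strictly increasing in σ, so σ is unique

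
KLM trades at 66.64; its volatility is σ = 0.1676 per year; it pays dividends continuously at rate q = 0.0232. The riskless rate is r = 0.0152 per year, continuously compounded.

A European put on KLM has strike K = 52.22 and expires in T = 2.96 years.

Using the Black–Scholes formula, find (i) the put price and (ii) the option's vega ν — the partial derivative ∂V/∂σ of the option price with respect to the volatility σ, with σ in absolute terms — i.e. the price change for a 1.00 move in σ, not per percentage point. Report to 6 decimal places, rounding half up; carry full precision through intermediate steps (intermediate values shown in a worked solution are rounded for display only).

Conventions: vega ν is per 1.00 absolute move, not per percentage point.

price = 2.046720
ν = 28.285202

σ√T = 0.1676·√2.96 = 0.288350
d₁ = (ln(S/K) + (r−q+σ²/2)T) / (σ√T) = (ln(66.64/52.22) + (0.0152−0.0232+0.1676²/2)·2.96) / 0.288350 = (0.243839 + 0.017893) / 0.288350 = 0.907690
d₂ = d₁ − σ√T = 0.907690 − 0.288350 = 0.619340
e^{−rT} = 0.956005
e^{−qT} = 0.933633
N(−d₁) = 0.182021,  N(−d₂) = 0.267846
Put price V = K·e^{−rT}·N(−d₂) − S·e^{−qT}·N(−d₁) = 13.371579 − 11.324860 = 2.046720
φ(d₁) = (1/√(2π))·e^{−d₁²/2} = 0.264242
ν = S·e^{−qT}·φ(d₁)·√T = 28.285202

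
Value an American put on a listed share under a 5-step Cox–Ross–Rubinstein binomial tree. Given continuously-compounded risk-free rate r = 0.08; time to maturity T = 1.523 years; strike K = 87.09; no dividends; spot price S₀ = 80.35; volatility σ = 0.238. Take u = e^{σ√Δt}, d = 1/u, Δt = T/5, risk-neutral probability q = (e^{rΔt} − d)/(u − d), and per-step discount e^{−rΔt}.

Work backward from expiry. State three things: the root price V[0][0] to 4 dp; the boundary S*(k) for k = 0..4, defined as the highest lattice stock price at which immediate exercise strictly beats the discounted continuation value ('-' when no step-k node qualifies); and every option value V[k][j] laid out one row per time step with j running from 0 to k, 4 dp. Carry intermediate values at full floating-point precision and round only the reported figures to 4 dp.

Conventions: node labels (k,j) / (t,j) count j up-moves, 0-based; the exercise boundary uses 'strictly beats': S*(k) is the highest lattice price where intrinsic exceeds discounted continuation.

price = 9.5842
boundary = - 70.4595 61.7865 70.4595 61.7865
tree:
9.5842
16.6305 4.4881
25.3035 8.7997 1.3093
32.9089 16.6305 3.0549 0.0000
39.5782 25.3035 7.1277 0.0000 0.0000
45.4266 32.9089 16.6305 0.0000 0.0000 0.0000

Δt=0.30460, u=1.14037, d=0.87691, q=0.56084, disc=e^(-rΔt)=0.97593
k=5 terminal: V=max(K-S,0) → 45.4266 32.9089 16.6305 0.0000 0.0000 0.0000
k=4: j=0 S=47.5118 intr=39.5782 cont=37.4817 V=39.5782[EX]; j=1 S=61.7865 intr=25.3035 cont=23.2069 V=25.3035[EX]; j=2 S=80.3500 intr=6.7400 cont=7.1277 V=7.1277[hold]; j=3 S=104.4908 intr=0.0000 cont=0.0000 V=0.0000[hold]; j=4 S=135.8847 intr=0.0000 cont=0.0000 V=0.0000[hold]  S*(4)=61.7865
k=3: j=0 S=54.1811 intr=32.9089 cont=30.8124 V=32.9089[EX]; j=1 S=70.4595 intr=16.6305 cont=14.7461 V=16.6305[EX]; j=2 S=91.6288 intr=0.0000 cont=3.0549 V=3.0549[hold]; j=3 S=119.1583 intr=0.0000 cont=0.0000 V=0.0000[hold]  S*(3)=70.4595
k=2: j=0 S=61.7865 intr=25.3035 cont=23.2069 V=25.3035[EX]; j=1 S=80.3500 intr=6.7400 cont=8.7997 V=8.7997[hold]; j=2 S=104.4908 intr=0.0000 cont=1.3093 V=1.3093[hold]  S*(2)=61.7865
k=1: j=0 S=70.4595 intr=16.6305 cont=15.6613 V=16.6305[EX]; j=1 S=91.6288 intr=0.0000 cont=4.4881 V=4.4881[hold]  S*(1)=70.4595
k=0: j=0 S=80.3500 intr=6.7400 cont=9.5842 V=9.5842[hold]  S*(0)=-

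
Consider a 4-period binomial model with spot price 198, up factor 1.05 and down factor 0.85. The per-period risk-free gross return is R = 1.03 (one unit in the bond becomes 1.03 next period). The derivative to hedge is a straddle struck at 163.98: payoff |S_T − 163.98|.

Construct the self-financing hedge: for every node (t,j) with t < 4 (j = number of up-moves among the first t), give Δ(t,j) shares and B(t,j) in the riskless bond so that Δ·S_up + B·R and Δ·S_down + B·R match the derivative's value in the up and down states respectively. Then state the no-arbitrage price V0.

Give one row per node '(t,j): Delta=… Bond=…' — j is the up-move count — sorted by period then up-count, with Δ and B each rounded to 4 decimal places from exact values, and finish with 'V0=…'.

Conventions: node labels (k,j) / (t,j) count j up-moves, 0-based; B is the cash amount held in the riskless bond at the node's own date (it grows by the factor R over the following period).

(0,0): Delta=0.8911 Bond=-123.3398
(1,0): Delta=0.3995 Bond=-44.3024
(1,1): Delta=0.9353 Bond=-136.2330
(2,0): Delta=-1.0000 Bond=154.5669
(2,1): Delta=0.5253 Bond=-67.8758
(2,2): Delta=0.9722 Bond=-148.3694
(3,0): Delta=-1.0000 Bond=159.2039
(3,1): Delta=-1.0000 Bond=159.2039
(3,2): Delta=0.6625 Bond=-95.3694
(3,3): Delta=1.0000 Bond=-159.2039
V0=53.0897

Risk-neutral probability p* = (R−d)/(u−d) = (1.03−0.85)/(1.05−0.85) = 0.9000.
Expiry values: V(4,0)=60.6228, V(4,1)=36.3034, V(4,2)=6.2619, V(4,3)=30.8483, V(4,4)=76.6902
Node (3,0) S=121.5967: V=(p*·36.3034+(1−p*)·60.6228)/1.03=37.6071; Δ=(36.3034−60.6228)/(127.6766−103.3572)=-1.0000; B=V−Δ·S=159.2039
Node (3,1) S=150.2077: V=(p*·6.2619+(1−p*)·36.3034)/1.03=8.9961; Δ=(6.2619−36.3034)/(157.7181−127.6766)=-1.0000; B=V−Δ·S=159.2039
Node (3,2) S=185.5508: V=(p*·30.8483+(1−p*)·6.2619)/1.03=27.5628; Δ=(30.8483−6.2619)/(194.8283−157.7181)=0.6625; B=V−Δ·S=-95.3694
Node (3,3) S=229.2098: V=(p*·76.6902+(1−p*)·30.8483)/1.03=70.0059; Δ=(76.6902−30.8483)/(240.6702−194.8283)=1.0000; B=V−Δ·S=-159.2039
Node (2,0) S=143.0550: V=(p*·8.9961+(1−p*)·37.6071)/1.03=11.5119; Δ=(8.9961−37.6071)/(150.2077−121.5967)=-1.0000; B=V−Δ·S=154.5669
Node (2,1) S=176.7150: V=(p*·27.5628+(1−p*)·8.9961)/1.03=24.9574; Δ=(27.5628−8.9961)/(185.5508−150.2078)=0.5253; B=V−Δ·S=-67.8758
Node (2,2) S=218.2950: V=(p*·70.0059+(1−p*)·27.5628)/1.03=63.8462; Δ=(70.0059−27.5628)/(229.2098−185.5508)=0.9722; B=V−Δ·S=-148.3694
Node (1,0) S=168.3000: V=(p*·24.9574+(1−p*)·11.5119)/1.03=22.9251; Δ=(24.9574−11.5119)/(176.7150−143.0550)=0.3995; B=V−Δ·S=-44.3024
Node (1,1) S=207.9000: V=(p*·63.8462+(1−p*)·24.9574)/1.03=58.2110; Δ=(63.8462−24.9574)/(218.2950−176.7150)=0.9353; B=V−Δ·S=-136.2330
Node (0,0) S=198.0000: V=(p*·58.2110+(1−p*)·22.9251)/1.03=53.0897; Δ=(58.2110−22.9251)/(207.9000−168.3000)=0.8911; B=V−Δ·S=-123.3398
As a check, the time-0 holding Δ(0,0)·S0 + B(0,0) comes to 53.0897 — exactly V0.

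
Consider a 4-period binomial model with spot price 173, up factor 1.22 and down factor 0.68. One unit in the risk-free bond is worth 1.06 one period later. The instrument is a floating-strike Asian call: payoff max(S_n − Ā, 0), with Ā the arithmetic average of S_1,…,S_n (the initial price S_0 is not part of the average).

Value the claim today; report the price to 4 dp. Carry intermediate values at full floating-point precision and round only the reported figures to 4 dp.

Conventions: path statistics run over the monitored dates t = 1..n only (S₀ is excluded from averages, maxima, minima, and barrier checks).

price = 24.8142

Under the martingale measure an up-move has probability p* = 0.7037; value the claim as the probability-weighted average of per-path payoffs, discounted 4 periods at R = 1.06.
Enumerate all 2^4 = 16 price paths (U = up ×1.22, D = down ×0.68); each path with k up-moves has probability p*^k·(1−p*)^(4−k).
DDDD: Ā=72.2554, payoff=0.0000, prob=0.007707
UDDD: Ā=129.6347, payoff=0.0000, prob=0.018305
DUDD: Ā=106.2797, payoff=0.0000, prob=0.018305
UUDD: Ā=190.6784, payoff=0.0000, prob=0.043474
DDUD: Ā=90.3983, payoff=0.0000, prob=0.018305
UDUD: Ā=162.1853, payoff=0.0000, prob=0.043474
DUUD: Ā=138.8303, payoff=0.0000, prob=0.043474
UUUD: Ā=249.0778, payoff=0.0000, prob=0.103251
DDDU: Ā=79.5990, payoff=0.0000, prob=0.018305
UDDU: Ā=142.8099, payoff=0.0000, prob=0.043474
DUDU: Ā=119.4549, payoff=0.0000, prob=0.043474
UUDU: Ā=214.3162, payoff=0.0000, prob=0.103251
DDUU: Ā=103.5735, payoff=15.4913, prob=0.043474
UDUU: Ā=185.8231, payoff=27.7932, prob=0.103251
DUUU: Ā=162.4681, payoff=51.1482, prob=0.103251
UUUU: Ā=291.4869, payoff=91.7659, prob=0.245222
Price = Σ prob·payoff / R^4 = 31.327305 / 1.262477 = 24.8142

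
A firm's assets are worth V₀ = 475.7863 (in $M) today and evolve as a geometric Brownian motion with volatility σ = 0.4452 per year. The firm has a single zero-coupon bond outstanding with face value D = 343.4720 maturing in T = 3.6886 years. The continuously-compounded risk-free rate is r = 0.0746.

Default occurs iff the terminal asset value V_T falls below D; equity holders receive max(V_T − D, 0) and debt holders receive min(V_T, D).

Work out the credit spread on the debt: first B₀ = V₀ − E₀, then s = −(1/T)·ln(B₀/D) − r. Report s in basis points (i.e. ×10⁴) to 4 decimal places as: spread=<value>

spread=459.6183

Equity is a call on the firm's assets struck at D = 343.4720:
d₁ = [ln(V₀/D) + (r + σ²/2)T] / (σ√T)
   = [ln(475.7863/343.4720) + (0.0746 + 0.5·0.4452²)·3.6886] / (0.4452·√3.6886)
   = [0.325863 + 0.640715] / 0.855039 = 1.130450
d₂ = d₁ − σ√T = 1.130450 − 0.855039 = 0.275411
N(d₁) = 0.870857,  N(d₂) = 0.608500,  e^(−rT) = 0.759443
E₀ = V₀·N(d₁) − D·e^(−rT)·N(d₂)
   = 475.7863·0.870857 − 343.4720·0.759443·0.608500 = 255.616023
B₀ = V₀ − E₀ = 475.7863 − 255.616023 = 220.170277
spread = −(1/T)·ln(B₀/D) − r = −(1/3.6886)·ln(220.170277/343.4720) − 0.0746 = 0.04596183
in basis points: 0.04596183 × 10⁴ = 459.6183 bp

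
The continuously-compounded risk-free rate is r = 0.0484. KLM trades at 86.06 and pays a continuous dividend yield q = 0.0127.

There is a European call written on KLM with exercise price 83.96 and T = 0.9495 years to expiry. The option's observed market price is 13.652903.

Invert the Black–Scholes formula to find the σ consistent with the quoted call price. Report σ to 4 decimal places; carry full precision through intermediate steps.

At σ = 0.3463 the Black–Scholes value reproduces the quote:
σ√T = 0.3463·√0.9495 = 0.337443
d₁ = (ln(S/K) + (r−q+σ²/2)T) / (σ√T) = (ln(86.06/83.96) + (0.0484−0.0127+0.3463²/2)·0.9495) / 0.337443 = (0.024704 + 0.090831) / 0.337443 = 0.342385
d₂ = d₁ − σ√T = 0.342385 − 0.337443 = 0.004942
e^{−rT} = 0.955084
e^{−qT} = 0.988014
N(d₁) = 0.633969,  N(d₂) = 0.501972
V = S·e^{−qT}·N(d₁) − K·e^{−rT}·N(d₂) = 53.905432 − 40.252528 = 13.652903 (equal to the quote); since ∂V/∂σ > 0 for all σ, the implied volatility is unique

sigma = 0.3463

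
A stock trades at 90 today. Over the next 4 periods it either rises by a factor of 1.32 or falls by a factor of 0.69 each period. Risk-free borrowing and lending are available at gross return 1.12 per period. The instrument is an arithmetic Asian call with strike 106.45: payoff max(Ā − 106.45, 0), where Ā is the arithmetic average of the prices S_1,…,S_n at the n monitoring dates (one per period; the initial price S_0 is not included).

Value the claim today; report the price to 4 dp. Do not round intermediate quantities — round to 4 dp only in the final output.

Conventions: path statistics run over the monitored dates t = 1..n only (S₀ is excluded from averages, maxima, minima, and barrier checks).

price = 16.8603

Under the martingale measure an up-move has probability p* = 0.6825; value the claim as the probability-weighted average of per-path payoffs, discounted 4 periods at R = 1.12.
Enumerate all 2^4 = 16 price paths (U = up ×1.32, D = down ×0.69); each path with k up-moves has probability p*^k·(1−p*)^(4−k).
DDDD: Ā=38.7288, payoff=0.0000, prob=0.010157
UDDD: Ā=74.0899, payoff=0.0000, prob=0.021837
DUDD: Ā=59.9149, payoff=0.0000, prob=0.021837
UUDD: Ā=114.6198, payoff=8.1698, prob=0.046950
DDUD: Ā=50.1341, payoff=0.0000, prob=0.021837
UDUD: Ā=95.9088, payoff=0.0000, prob=0.046950
DUUD: Ā=81.7338, payoff=0.0000, prob=0.046950
UUUD: Ā=156.3603, payoff=49.9103, prob=0.100942
DDDU: Ā=43.3854, payoff=0.0000, prob=0.021837
UDDU: Ā=82.9982, payoff=0.0000, prob=0.046950
DUDU: Ā=68.8232, payoff=0.0000, prob=0.046950
UUDU: Ā=131.6618, payoff=25.2118, prob=0.100942
DDUU: Ā=59.0424, payoff=0.0000, prob=0.046950
UDUU: Ā=112.9508, payoff=6.5008, prob=0.100942
DUUU: Ā=98.7758, payoff=0.0000, prob=0.100942
UUUU: Ā=188.9623, payoff=82.5123, prob=0.217026
Price = Σ prob·payoff / R^4 = 26.530079 / 1.573519 = 16.8603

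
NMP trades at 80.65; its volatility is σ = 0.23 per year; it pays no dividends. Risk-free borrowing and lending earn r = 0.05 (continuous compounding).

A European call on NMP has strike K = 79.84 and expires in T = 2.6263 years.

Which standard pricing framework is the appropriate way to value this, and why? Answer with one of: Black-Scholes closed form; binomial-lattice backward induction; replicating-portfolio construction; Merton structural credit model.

framework: Black-Scholes closed form

Key observation: the strike-79.84 call on NMP is European-exercise on a continuously-modelled lognormal underlying, so its value is a single closed-form evaluation.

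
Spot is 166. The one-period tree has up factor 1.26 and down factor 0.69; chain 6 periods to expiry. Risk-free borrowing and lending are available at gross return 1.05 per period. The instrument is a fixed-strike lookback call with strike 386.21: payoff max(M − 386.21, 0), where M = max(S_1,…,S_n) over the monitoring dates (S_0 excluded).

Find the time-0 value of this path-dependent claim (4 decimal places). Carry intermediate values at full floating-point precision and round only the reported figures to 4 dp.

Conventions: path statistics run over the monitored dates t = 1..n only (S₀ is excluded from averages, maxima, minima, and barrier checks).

price = 18.4713

Risk-neutral up-probability p* = (R−d)/(u−d) = (1.05−0.69)/(1.26−0.69) = 0.6316; the claim prices as the p*-weighted sum of path payoffs discounted by R^6.
Enumerate all 2^6 = 64 price paths (U = up ×1.26, D = down ×0.69); each path with k up-moves has probability p*^k·(1−p*)^(6−k).
DDDDDD: M=114.5400, payoff=0.0000, prob=0.002501
UDDDDD: M=209.1600, payoff=0.0000, prob=0.004287
DUDDDD: M=144.3204, payoff=0.0000, prob=0.004287
UUDDDD: M=263.5416, payoff=0.0000, prob=0.007349
DDUDDD: M=114.5400, payoff=0.0000, prob=0.004287
UDUDDD: M=209.1600, payoff=0.0000, prob=0.007349
DUUDDD: M=181.8437, payoff=0.0000, prob=0.007349
UUUDDD: M=332.0624, payoff=0.0000, prob=0.012598
DDDUDD: M=114.5400, payoff=0.0000, prob=0.004287
UDDUDD: M=209.1600, payoff=0.0000, prob=0.007349
DUDUDD: M=144.3204, payoff=0.0000, prob=0.007349
UUDUDD: M=263.5416, payoff=0.0000, prob=0.012598
DDUUDD: M=125.4722, payoff=0.0000, prob=0.007349
UDUUDD: M=229.1231, payoff=0.0000, prob=0.012598
DUUUDD: M=229.1231, payoff=0.0000, prob=0.012598
UUUUDD: M=418.3986, payoff=32.1886, prob=0.021597
DDDDUD: M=114.5400, payoff=0.0000, prob=0.004287
UDDDUD: M=209.1600, payoff=0.0000, prob=0.007349
DUDDUD: M=144.3204, payoff=0.0000, prob=0.007349
UUDDUD: M=263.5416, payoff=0.0000, prob=0.012598
DDUDUD: M=114.5400, payoff=0.0000, prob=0.007349
UDUDUD: M=209.1600, payoff=0.0000, prob=0.012598
DUUDUD: M=181.8437, payoff=0.0000, prob=0.012598
UUUDUD: M=332.0624, payoff=0.0000, prob=0.021597
DDDUUD: M=114.5400, payoff=0.0000, prob=0.007349
UDDUUD: M=209.1600, payoff=0.0000, prob=0.012598
DUDUUD: M=158.0949, payoff=0.0000, prob=0.012598
UUDUUD: M=288.6951, payoff=0.0000, prob=0.021597
DDUUUD: M=158.0949, payoff=0.0000, prob=0.012598
UDUUUD: M=288.6951, payoff=0.0000, prob=0.021597
DUUUUD: M=288.6951, payoff=0.0000, prob=0.021597
UUUUUD: M=527.1823, payoff=140.9723, prob=0.037024
DDDDDU: M=114.5400, payoff=0.0000, prob=0.004287
UDDDDU: M=209.1600, payoff=0.0000, prob=0.007349
DUDDDU: M=144.3204, payoff=0.0000, prob=0.007349
UUDDDU: M=263.5416, payoff=0.0000, prob=0.012598
DDUDDU: M=114.5400, payoff=0.0000, prob=0.007349
UDUDDU: M=209.1600, payoff=0.0000, prob=0.012598
DUUDDU: M=181.8437, payoff=0.0000, prob=0.012598
UUUDDU: M=332.0624, payoff=0.0000, prob=0.021597
DDDUDU: M=114.5400, payoff=0.0000, prob=0.007349
UDDUDU: M=209.1600, payoff=0.0000, prob=0.012598
DUDUDU: M=144.3204, payoff=0.0000, prob=0.012598
UUDUDU: M=263.5416, payoff=0.0000, prob=0.021597
DDUUDU: M=125.4722, payoff=0.0000, prob=0.012598
UDUUDU: M=229.1231, payoff=0.0000, prob=0.021597
DUUUDU: M=229.1231, payoff=0.0000, prob=0.021597
UUUUDU: M=418.3986, payoff=32.1886, prob=0.037024
DDDDUU: M=114.5400, payoff=0.0000, prob=0.007349
UDDDUU: M=209.1600, payoff=0.0000, prob=0.012598
DUDDUU: M=144.3204, payoff=0.0000, prob=0.012598
UUDDUU: M=263.5416, payoff=0.0000, prob=0.021597
DDUDUU: M=114.5400, payoff=0.0000, prob=0.012598
UDUDUU: M=209.1600, payoff=0.0000, prob=0.021597
DUUDUU: M=199.1996, payoff=0.0000, prob=0.021597
UUUDUU: M=363.7558, payoff=0.0000, prob=0.037024
DDDUUU: M=114.5400, payoff=0.0000, prob=0.012598
UDDUUU: M=209.1600, payoff=0.0000, prob=0.021597
DUDUUU: M=199.1996, payoff=0.0000, prob=0.021597
UUDUUU: M=363.7558, payoff=0.0000, prob=0.037024
DDUUUU: M=199.1996, payoff=0.0000, prob=0.021597
UDUUUU: M=363.7558, payoff=0.0000, prob=0.037024
DUUUUU: M=363.7558, payoff=0.0000, prob=0.037024
UUUUUU: M=664.2497, payoff=278.0397, prob=0.063470
Price = Σ prob·payoff / R^6 = 24.753361 / 1.340096 = 18.4713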